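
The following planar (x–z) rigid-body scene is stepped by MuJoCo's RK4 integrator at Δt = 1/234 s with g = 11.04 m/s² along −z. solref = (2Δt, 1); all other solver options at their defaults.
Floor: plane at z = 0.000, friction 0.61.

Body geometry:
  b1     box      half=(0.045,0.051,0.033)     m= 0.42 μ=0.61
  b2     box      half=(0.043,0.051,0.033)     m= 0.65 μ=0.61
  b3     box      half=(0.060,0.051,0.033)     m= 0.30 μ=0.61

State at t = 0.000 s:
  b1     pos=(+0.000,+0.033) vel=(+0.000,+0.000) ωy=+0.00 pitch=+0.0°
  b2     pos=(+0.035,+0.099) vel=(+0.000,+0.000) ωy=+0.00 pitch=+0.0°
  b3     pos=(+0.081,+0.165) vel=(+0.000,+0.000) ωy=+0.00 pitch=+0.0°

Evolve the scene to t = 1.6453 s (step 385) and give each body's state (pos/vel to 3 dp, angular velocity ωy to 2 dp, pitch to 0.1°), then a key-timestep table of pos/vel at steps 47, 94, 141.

State at t = 1.6453 s:
  b1     pos=(+0.000,+0.033) vel=(+0.000,+0.000) ωy=+0.00 pitch=+0.0°
  b2     pos=(+0.085,+0.043) vel=(+0.000,+0.000) ωy=+0.00 pitch=+90.0°
  b3     pos=(+0.285,+0.033) vel=(+0.000,+0.000) ωy=+0.00 pitch=+180.0°

Key-timestep trajectory:
   step    t(s)  b1.x    b1.z    b1.vx   b1.vz   b2.x    b2.z    b2.vx   b2.vz   b3.x    b3.z    b3.vx   b3.vz 
     47  0.2009   +0.000  +0.033  -0.001  +0.000   +0.044  +0.100  +0.127  +0.002   +0.107  +0.151  +0.317  -0.224
     94  0.4017   +0.000  +0.033  +0.000  +0.000   +0.086  +0.042  -0.174  +0.112   +0.196  +0.062  +0.304  +0.209
    141  0.6026   +0.000  +0.033  +0.000  +0.000   +0.085  +0.043  +0.000  +0.000   +0.238  +0.067  +0.240  -0.052


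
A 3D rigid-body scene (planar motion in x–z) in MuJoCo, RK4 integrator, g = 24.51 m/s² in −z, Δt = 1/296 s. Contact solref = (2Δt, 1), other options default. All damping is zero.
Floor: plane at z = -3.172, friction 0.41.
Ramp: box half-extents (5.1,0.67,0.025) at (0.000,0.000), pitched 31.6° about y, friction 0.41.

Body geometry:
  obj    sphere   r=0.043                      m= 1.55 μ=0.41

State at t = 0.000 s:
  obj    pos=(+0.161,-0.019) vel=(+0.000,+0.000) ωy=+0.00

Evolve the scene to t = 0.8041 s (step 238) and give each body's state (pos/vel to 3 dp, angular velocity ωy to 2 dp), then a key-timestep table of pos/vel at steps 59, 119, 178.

State at t = 0.8041 s:
  obj    pos=(+2.687,-1.573) vel=(+6.282,-3.865) ωy=+171.51

Key-timestep trajectory:
   step    t(s)  obj.x    obj.z    obj.vx   obj.vz 
     59  0.1993   +0.316  -0.115  +1.558  -0.958
    119  0.4020   +0.792  -0.408  +3.141  -1.932
    178  0.6014   +1.574  -0.888  +4.698  -2.891


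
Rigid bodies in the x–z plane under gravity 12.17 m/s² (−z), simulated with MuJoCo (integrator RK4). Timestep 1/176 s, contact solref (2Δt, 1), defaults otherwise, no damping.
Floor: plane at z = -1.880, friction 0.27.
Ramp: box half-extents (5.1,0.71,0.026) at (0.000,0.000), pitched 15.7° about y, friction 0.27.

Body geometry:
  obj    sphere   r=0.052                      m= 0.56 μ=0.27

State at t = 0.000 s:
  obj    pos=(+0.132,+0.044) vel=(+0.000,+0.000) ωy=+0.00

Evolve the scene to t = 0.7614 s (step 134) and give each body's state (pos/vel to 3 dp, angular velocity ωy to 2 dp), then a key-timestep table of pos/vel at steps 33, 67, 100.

State at t = 0.7614 s:
  obj    pos=(+0.788,-0.141) vel=(+1.724,-0.485) ωy=+34.43

Key-timestep trajectory:
   step    t(s)  obj.x    obj.z    obj.vx   obj.vz 
     33  0.1875   +0.172  +0.033  +0.425  -0.119
     67  0.3807   +0.296  -0.002  +0.862  -0.242
    100  0.5682   +0.498  -0.059  +1.287  -0.362


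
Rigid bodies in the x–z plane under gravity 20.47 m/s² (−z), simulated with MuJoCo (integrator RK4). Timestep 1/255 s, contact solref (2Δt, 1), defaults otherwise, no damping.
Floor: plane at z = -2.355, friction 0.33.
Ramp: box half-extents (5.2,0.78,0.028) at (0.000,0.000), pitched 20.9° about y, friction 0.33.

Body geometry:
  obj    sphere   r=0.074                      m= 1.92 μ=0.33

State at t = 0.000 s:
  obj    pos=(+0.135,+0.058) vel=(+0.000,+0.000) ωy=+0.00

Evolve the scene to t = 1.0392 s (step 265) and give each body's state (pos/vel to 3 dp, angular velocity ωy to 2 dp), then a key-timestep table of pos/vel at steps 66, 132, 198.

State at t = 1.0392 s:
  obj    pos=(+2.766,-0.947) vel=(+5.064,-1.934) ωy=+73.24

Key-timestep trajectory:
   step    t(s)  obj.x    obj.z    obj.vx   obj.vz 
     66  0.2588   +0.298  -0.005  +1.261  -0.482
    132  0.5176   +0.788  -0.192  +2.523  -0.963
    198  0.7765   +1.604  -0.503  +3.784  -1.445


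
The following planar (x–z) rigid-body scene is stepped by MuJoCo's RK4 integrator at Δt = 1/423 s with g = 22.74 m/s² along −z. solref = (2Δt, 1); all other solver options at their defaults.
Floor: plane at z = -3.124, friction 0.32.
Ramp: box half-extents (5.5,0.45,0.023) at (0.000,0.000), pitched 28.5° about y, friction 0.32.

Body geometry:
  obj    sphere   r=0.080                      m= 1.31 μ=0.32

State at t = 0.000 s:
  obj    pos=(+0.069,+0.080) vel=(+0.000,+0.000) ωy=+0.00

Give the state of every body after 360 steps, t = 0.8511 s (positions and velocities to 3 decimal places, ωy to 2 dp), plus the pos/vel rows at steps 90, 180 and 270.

State at t = 0.8511 s:
  obj    pos=(+2.536,-1.260) vel=(+5.797,-3.147) ωy=+82.44

Key-timestep trajectory:
   step    t(s)  obj.x    obj.z    obj.vx   obj.vz 
     90  0.2128   +0.223  -0.004  +1.449  -0.787
    180  0.4255   +0.686  -0.255  +2.899  -1.574
    270  0.6383   +1.457  -0.674  +4.348  -2.361


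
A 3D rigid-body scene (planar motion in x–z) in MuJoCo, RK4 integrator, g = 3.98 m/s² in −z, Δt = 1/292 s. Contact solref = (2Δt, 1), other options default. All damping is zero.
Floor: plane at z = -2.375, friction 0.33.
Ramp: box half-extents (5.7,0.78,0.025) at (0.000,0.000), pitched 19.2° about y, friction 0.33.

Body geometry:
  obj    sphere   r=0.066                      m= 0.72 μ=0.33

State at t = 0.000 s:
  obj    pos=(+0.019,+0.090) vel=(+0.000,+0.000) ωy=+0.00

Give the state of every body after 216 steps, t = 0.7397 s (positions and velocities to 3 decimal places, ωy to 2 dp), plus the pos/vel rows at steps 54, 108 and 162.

State at t = 0.7397 s:
  obj    pos=(+0.261,+0.006) vel=(+0.653,-0.227) ωy=+10.48

Key-timestep trajectory:
   step    t(s)  obj.x    obj.z    obj.vx   obj.vz 
     54  0.1849   +0.034  +0.084  +0.163  -0.057
    108  0.3699   +0.079  +0.069  +0.327  -0.114
    162  0.5548   +0.155  +0.042  +0.490  -0.171


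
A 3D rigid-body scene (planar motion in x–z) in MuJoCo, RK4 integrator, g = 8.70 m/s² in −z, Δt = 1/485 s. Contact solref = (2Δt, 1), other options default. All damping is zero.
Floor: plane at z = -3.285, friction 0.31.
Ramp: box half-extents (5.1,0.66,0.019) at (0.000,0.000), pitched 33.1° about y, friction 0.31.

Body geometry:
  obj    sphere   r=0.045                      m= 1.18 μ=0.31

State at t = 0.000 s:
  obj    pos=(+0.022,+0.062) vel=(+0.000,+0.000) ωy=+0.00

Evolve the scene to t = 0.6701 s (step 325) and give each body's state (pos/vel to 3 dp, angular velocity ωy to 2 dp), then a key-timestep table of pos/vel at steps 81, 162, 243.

State at t = 0.6701 s:
  obj    pos=(+0.660,-0.354) vel=(+1.905,-1.242) ωy=+50.53

Key-timestep trajectory:
   step    t(s)  obj.x    obj.z    obj.vx   obj.vz 
     81  0.1670   +0.062  +0.036  +0.475  -0.310
    162  0.3340   +0.181  -0.041  +0.950  -0.619
    243  0.5010   +0.379  -0.171  +1.424  -0.929


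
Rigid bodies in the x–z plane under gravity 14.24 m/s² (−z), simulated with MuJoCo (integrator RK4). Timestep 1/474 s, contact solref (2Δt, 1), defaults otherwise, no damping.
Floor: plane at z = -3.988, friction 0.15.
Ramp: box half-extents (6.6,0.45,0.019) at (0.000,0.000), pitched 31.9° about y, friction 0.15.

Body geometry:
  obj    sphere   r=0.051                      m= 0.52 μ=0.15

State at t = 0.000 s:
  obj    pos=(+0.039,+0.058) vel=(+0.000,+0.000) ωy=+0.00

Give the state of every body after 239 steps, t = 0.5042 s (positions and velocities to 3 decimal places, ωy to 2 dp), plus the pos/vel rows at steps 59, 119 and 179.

State at t = 0.5042 s:
  obj    pos=(+0.656,-0.326) vel=(+2.446,-1.521) ωy=+44.77

Key-timestep trajectory:
   step    t(s)  obj.x    obj.z    obj.vx   obj.vz 
     59  0.1245   +0.077  +0.035  +0.609  -0.367
    119  0.2511   +0.192  -0.037  +1.220  -0.755
    179  0.3776   +0.385  -0.157  +1.827  -1.152


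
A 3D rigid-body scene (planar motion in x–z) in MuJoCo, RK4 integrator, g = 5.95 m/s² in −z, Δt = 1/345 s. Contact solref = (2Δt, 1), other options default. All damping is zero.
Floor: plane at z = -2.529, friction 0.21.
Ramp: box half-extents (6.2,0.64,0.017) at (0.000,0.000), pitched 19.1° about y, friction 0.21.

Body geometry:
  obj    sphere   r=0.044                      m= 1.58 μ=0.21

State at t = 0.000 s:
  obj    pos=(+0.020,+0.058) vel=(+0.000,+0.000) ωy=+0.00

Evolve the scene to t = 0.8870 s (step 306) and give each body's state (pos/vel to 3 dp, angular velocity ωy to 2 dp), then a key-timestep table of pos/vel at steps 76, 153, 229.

State at t = 0.8870 s:
  obj    pos=(+0.537,-0.121) vel=(+1.166,-0.404) ωy=+28.03

Key-timestep trajectory:
   step    t(s)  obj.x    obj.z    obj.vx   obj.vz 
     76  0.2203   +0.052  +0.047  +0.290  -0.100
    153  0.4435   +0.149  +0.013  +0.583  -0.202
    229  0.6638   +0.309  -0.043  +0.872  -0.302


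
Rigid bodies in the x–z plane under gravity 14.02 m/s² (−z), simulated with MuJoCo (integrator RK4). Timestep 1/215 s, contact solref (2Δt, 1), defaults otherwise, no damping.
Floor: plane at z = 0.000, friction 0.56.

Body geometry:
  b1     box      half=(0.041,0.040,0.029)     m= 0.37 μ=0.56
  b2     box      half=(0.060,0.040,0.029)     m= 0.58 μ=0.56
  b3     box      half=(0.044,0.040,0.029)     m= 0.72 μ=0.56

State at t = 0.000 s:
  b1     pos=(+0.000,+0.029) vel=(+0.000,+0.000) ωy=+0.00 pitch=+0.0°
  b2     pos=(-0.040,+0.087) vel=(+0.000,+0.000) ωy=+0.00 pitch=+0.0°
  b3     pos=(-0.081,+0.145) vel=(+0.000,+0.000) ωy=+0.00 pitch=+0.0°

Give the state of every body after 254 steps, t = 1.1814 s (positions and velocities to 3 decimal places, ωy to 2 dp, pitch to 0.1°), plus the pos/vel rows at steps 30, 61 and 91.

State at t = 1.1814 s:
  b1     pos=(+0.000,+0.029) vel=(+0.000,+0.000) ωy=+0.00 pitch=+0.0°
  b2     pos=(-0.157,+0.059) vel=(+0.000,+0.000) ωy=+0.00 pitch=-144.4°
  b3     pos=(-0.250,+0.029) vel=(+0.000,+0.000) ωy=+0.00 pitch=+180.0°

Key-timestep trajectory:
   step    t(s)  b1.x    b1.z    b1.vx   b1.vz   b2.x    b2.z    b2.vx   b2.vz   b3.x    b3.z    b3.vx   b3.vz 
     30  0.1395   +0.000  +0.029  +0.001  +0.000   -0.055  +0.083  -0.234  -0.134   -0.120  +0.112  -0.512  -0.722
     61  0.2837   +0.000  +0.029  +0.000  +0.000   -0.106  +0.064  -0.274  +0.108   -0.193  +0.052  -0.311  +0.045
     91  0.4233   +0.000  +0.029  +0.000  +0.000   -0.135  +0.066  -0.224  -0.030   -0.240  +0.038  -0.465  -0.439


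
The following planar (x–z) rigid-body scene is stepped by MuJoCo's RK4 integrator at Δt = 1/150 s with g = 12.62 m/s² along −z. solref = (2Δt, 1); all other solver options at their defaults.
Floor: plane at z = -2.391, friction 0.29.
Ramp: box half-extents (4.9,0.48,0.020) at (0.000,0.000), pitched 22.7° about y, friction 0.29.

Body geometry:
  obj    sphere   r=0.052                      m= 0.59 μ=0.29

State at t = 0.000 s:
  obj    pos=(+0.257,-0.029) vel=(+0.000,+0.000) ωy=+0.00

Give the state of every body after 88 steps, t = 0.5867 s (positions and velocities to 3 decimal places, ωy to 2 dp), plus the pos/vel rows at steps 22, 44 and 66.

State at t = 0.5867 s:
  obj    pos=(+0.809,-0.260) vel=(+1.883,-0.788) ωy=+39.23

Key-timestep trajectory:
   step    t(s)  obj.x    obj.z    obj.vx   obj.vz 
     22  0.1467   +0.291  -0.044  +0.471  -0.197
     44  0.2933   +0.395  -0.087  +0.941  -0.394
     66  0.4400   +0.568  -0.159  +1.412  -0.591


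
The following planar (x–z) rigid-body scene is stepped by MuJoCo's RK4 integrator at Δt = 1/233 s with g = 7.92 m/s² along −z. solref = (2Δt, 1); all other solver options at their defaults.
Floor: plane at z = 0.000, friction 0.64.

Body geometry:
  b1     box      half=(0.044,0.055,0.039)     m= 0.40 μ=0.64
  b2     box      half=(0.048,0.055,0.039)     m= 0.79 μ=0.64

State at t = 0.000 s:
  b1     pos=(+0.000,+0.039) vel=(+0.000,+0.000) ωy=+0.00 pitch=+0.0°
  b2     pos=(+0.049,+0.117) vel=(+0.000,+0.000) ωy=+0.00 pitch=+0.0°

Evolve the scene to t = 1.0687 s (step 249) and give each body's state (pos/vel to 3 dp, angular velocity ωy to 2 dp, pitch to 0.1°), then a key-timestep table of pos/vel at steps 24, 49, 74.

State at t = 1.0687 s:
  b1     pos=(+0.000,+0.039) vel=(+0.000,+0.000) ωy=+0.00 pitch=+0.0°
  b2     pos=(+0.096,+0.048) vel=(+0.000,+0.000) ωy=+0.00 pitch=+90.0°

Key-timestep trajectory:
   step    t(s)  b1.x    b1.z    b1.vx   b1.vz   b2.x    b2.z    b2.vx   b2.vz 
     24  0.1030   +0.000  +0.039  +0.000  +0.000   +0.052  +0.116  +0.067  -0.014
     49  0.2103   +0.000  +0.039  +0.000  +0.000   +0.066  +0.111  +0.194  -0.129
     74  0.3176   +0.000  +0.039  +0.000  +0.000   +0.090  +0.069  +0.237  -0.777


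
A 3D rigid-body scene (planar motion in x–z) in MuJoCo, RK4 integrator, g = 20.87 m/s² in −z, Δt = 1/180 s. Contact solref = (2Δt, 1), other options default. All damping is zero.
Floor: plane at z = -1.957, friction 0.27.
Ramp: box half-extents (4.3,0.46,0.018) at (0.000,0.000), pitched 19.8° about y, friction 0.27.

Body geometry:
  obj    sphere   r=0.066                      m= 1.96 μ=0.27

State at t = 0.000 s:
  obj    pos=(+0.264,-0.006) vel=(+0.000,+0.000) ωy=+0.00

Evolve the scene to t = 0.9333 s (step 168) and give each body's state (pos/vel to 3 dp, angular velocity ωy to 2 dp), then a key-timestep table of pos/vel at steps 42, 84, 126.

State at t = 0.9333 s:
  obj    pos=(+2.334,-0.751) vel=(+4.434,-1.596) ωy=+71.40

Key-timestep trajectory:
   step    t(s)  obj.x    obj.z    obj.vx   obj.vz 
     42  0.2333   +0.393  -0.052  +1.109  -0.399
     84  0.4667   +0.782  -0.192  +2.217  -0.798
    126  0.7000   +1.428  -0.425  +3.326  -1.197


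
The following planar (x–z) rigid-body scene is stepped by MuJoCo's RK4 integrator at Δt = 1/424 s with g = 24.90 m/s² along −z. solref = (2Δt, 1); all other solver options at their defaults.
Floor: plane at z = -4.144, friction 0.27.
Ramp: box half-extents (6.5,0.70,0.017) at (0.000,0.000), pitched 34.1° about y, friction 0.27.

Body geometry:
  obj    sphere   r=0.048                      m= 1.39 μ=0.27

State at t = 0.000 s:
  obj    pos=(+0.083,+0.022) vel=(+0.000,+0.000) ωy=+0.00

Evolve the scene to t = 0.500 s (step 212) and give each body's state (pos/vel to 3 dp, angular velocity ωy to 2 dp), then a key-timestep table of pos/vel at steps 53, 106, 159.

State at t = 0.500 s:
  obj    pos=(+1.115,-0.677) vel=(+4.129,-2.795) ωy=+103.84

Key-timestep trajectory:
   step    t(s)  obj.x    obj.z    obj.vx   obj.vz 
     53  0.1250   +0.148  -0.021  +1.032  -0.699
    106  0.2500   +0.341  -0.153  +2.065  -1.398
    159  0.3750   +0.664  -0.371  +3.097  -2.097


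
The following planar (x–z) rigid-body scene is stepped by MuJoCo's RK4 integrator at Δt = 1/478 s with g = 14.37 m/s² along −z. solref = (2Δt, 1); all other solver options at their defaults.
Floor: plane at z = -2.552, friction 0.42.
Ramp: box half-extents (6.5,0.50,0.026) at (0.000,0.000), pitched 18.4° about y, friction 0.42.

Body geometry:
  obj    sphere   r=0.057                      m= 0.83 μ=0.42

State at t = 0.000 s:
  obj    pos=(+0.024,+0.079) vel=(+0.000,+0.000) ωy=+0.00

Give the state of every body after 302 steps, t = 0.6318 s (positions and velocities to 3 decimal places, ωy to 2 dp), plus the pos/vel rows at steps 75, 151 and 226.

State at t = 0.6318 s:
  obj    pos=(+0.638,-0.125) vel=(+1.942,-0.646) ωy=+35.91

Key-timestep trajectory:
   step    t(s)  obj.x    obj.z    obj.vx   obj.vz 
     75  0.1569   +0.062  +0.067  +0.482  -0.160
    151  0.3159   +0.178  +0.028  +0.971  -0.323
    226  0.4728   +0.368  -0.035  +1.454  -0.484


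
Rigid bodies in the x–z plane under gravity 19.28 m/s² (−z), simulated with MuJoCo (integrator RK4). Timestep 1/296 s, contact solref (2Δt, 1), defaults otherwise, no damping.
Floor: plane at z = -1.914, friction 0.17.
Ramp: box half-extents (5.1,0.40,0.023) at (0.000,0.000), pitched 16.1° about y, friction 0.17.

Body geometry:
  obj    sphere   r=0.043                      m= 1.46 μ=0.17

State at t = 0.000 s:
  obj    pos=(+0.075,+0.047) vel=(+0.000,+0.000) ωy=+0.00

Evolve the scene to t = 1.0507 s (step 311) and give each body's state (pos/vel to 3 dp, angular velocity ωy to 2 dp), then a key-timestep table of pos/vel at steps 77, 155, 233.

State at t = 1.0507 s:
  obj    pos=(+2.100,-0.538) vel=(+3.855,-1.113) ωy=+93.31

Key-timestep trajectory:
   step    t(s)  obj.x    obj.z    obj.vx   obj.vz 
     77  0.2601   +0.199  +0.011  +0.955  -0.276
    155  0.5236   +0.578  -0.098  +1.922  -0.555
    233  0.7872   +1.212  -0.281  +2.888  -0.834


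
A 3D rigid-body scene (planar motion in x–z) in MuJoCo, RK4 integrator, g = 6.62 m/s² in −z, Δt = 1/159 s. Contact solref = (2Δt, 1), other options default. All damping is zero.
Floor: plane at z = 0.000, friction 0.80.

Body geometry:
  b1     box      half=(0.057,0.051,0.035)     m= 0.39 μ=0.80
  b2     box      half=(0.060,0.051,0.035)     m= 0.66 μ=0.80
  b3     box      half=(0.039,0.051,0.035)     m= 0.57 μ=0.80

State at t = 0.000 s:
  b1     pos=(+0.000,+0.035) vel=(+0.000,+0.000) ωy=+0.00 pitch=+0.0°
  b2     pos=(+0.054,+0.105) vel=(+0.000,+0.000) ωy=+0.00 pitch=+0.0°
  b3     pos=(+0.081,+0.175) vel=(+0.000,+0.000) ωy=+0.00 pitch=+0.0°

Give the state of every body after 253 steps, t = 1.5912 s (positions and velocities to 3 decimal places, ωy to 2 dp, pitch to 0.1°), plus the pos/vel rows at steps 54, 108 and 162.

State at t = 1.5912 s:
  b1     pos=(+0.000,+0.035) vel=(+0.000,+0.000) ωy=+0.00 pitch=+0.0°
  b2     pos=(+0.107,+0.060) vel=(+0.000,+0.000) ωy=+0.00 pitch=+90.0°
  b3     pos=(+0.196,+0.039) vel=(+0.000,+0.000) ωy=+0.00 pitch=+90.0°

Key-timestep trajectory:
   step    t(s)  b1.x    b1.z    b1.vx   b1.vz   b2.x    b2.z    b2.vx   b2.vz   b3.x    b3.z    b3.vx   b3.vz 
     54  0.3396   +0.000  +0.035  +0.000  +0.000   +0.082  +0.094  +0.200  -0.208   +0.154  +0.119  +0.422  -0.699
    108  0.6792   +0.000  +0.035  +0.000  +0.000   +0.140  +0.069  -0.039  -0.001   +0.213  +0.049  -0.037  -0.014
    162  1.0189   +0.000  +0.035  +0.000  +0.000   +0.097  +0.065  +0.032  -0.013   +0.196  +0.039  +0.000  +0.000


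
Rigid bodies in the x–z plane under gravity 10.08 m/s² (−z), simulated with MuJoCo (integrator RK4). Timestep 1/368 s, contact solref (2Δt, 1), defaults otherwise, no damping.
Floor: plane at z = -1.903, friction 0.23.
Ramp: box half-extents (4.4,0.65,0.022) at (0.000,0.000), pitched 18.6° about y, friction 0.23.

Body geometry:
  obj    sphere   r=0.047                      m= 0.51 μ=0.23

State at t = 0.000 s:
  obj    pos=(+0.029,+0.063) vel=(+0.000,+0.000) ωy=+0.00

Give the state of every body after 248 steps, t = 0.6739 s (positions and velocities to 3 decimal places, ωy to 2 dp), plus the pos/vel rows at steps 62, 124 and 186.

State at t = 0.6739 s:
  obj    pos=(+0.523,-0.103) vel=(+1.467,-0.494) ωy=+32.92

Key-timestep trajectory:
   step    t(s)  obj.x    obj.z    obj.vx   obj.vz 
     62  0.1685   +0.060  +0.053  +0.367  -0.123
    124  0.3370   +0.153  +0.021  +0.733  -0.247
    186  0.5054   +0.307  -0.031  +1.100  -0.370


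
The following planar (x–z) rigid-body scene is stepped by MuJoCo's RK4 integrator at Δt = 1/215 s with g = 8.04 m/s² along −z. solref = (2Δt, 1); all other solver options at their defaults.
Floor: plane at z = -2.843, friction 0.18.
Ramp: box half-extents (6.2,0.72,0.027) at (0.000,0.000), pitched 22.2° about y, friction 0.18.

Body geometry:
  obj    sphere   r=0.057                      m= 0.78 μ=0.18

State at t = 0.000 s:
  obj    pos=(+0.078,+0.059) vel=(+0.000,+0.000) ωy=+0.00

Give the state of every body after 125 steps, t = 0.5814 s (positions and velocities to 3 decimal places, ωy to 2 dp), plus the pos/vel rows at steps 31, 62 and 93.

State at t = 0.5814 s:
  obj    pos=(+0.418,-0.080) vel=(+1.168,-0.477) ωy=+22.12

Key-timestep trajectory:
   step    t(s)  obj.x    obj.z    obj.vx   obj.vz 
     31  0.1442   +0.099  +0.050  +0.290  -0.118
     62  0.2884   +0.162  +0.025  +0.579  -0.236
     93  0.4326   +0.266  -0.018  +0.869  -0.355


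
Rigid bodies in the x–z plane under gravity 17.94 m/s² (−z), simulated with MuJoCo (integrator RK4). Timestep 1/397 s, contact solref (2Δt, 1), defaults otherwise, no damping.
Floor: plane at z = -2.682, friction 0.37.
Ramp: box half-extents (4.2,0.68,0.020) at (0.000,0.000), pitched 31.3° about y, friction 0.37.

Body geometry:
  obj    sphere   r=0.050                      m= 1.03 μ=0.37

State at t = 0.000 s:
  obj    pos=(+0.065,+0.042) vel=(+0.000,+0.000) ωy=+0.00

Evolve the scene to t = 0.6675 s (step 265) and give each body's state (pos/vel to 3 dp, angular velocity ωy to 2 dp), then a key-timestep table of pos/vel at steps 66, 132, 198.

State at t = 0.6675 s:
  obj    pos=(+1.333,-0.728) vel=(+3.797,-2.309) ωy=+88.86

Key-timestep trajectory:
   step    t(s)  obj.x    obj.z    obj.vx   obj.vz 
     66  0.1662   +0.144  -0.006  +0.946  -0.575
    132  0.3325   +0.380  -0.149  +1.891  -1.150
    198  0.4987   +0.773  -0.388  +2.837  -1.725


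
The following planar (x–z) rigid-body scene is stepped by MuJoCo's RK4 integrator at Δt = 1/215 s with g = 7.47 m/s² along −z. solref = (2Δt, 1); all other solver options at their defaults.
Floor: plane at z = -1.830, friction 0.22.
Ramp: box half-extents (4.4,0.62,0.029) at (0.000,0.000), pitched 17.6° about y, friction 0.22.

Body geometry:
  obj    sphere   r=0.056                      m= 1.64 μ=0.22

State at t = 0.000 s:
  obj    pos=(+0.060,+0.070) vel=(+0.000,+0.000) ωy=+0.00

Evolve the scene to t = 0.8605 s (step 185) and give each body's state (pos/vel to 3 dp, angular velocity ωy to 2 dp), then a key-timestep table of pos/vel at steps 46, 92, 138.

State at t = 0.8605 s:
  obj    pos=(+0.629,-0.110) vel=(+1.323,-0.420) ωy=+24.79

Key-timestep trajectory:
   step    t(s)  obj.x    obj.z    obj.vx   obj.vz 
     46  0.2140   +0.095  +0.059  +0.329  -0.104
     92  0.4279   +0.201  +0.025  +0.658  -0.209
    138  0.6419   +0.377  -0.030  +0.987  -0.313


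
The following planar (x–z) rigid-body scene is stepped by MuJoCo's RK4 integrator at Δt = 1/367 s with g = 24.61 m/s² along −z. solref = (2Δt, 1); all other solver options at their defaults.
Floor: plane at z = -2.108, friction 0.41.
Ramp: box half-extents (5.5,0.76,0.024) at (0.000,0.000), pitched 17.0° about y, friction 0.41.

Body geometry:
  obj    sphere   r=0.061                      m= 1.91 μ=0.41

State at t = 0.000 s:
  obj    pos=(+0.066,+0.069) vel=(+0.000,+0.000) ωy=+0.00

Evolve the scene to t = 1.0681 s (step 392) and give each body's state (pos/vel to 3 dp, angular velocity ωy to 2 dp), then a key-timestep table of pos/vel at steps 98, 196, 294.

State at t = 1.0681 s:
  obj    pos=(+2.870,-0.788) vel=(+5.250,-1.605) ωy=+89.99

Key-timestep trajectory:
   step    t(s)  obj.x    obj.z    obj.vx   obj.vz 
     98  0.2670   +0.241  +0.015  +1.313  -0.401
    196  0.5341   +0.767  -0.146  +2.625  -0.803
    294  0.8011   +1.643  -0.413  +3.937  -1.204


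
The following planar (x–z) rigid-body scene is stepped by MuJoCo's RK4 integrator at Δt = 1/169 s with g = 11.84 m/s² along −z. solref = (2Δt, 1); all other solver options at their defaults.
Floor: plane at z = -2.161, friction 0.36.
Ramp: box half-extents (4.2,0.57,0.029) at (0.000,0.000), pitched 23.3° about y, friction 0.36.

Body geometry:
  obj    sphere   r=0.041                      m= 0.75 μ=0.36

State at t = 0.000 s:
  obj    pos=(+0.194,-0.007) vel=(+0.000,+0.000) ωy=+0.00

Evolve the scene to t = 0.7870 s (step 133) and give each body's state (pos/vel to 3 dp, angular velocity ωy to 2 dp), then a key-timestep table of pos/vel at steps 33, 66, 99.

State at t = 0.7870 s:
  obj    pos=(+1.145,-0.417) vel=(+2.418,-1.041) ωy=+64.19

Key-timestep trajectory:
   step    t(s)  obj.x    obj.z    obj.vx   obj.vz 
     33  0.1953   +0.253  -0.033  +0.600  -0.258
     66  0.3905   +0.428  -0.108  +1.200  -0.517
     99  0.5858   +0.721  -0.234  +1.800  -0.775


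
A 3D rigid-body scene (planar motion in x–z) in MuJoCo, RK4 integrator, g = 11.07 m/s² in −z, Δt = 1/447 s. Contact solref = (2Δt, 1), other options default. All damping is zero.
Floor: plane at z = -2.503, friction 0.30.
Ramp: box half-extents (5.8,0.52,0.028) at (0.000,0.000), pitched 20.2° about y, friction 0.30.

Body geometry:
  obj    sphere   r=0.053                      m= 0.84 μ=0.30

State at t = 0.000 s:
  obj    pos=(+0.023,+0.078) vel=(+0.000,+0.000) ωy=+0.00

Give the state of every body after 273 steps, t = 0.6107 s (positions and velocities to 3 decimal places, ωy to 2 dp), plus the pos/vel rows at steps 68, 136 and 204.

State at t = 0.6107 s:
  obj    pos=(+0.501,-0.098) vel=(+1.565,-0.576) ωy=+31.46

Key-timestep trajectory:
   step    t(s)  obj.x    obj.z    obj.vx   obj.vz 
     68  0.1521   +0.053  +0.067  +0.390  -0.143
    136  0.3043   +0.142  +0.034  +0.780  -0.287
    204  0.4564   +0.290  -0.020  +1.169  -0.430


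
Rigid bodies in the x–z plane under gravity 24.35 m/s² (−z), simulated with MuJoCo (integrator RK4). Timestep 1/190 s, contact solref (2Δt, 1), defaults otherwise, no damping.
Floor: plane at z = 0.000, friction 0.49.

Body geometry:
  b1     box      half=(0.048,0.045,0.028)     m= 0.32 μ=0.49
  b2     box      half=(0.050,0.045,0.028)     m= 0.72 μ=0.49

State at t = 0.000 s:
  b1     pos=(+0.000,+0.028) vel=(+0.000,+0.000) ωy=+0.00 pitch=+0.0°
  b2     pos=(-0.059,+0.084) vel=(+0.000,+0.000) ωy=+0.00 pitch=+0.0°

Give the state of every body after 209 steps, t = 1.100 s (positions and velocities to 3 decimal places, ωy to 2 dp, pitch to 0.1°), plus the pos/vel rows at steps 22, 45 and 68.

State at t = 1.100 s:
  b1     pos=(+0.000,+0.028) vel=(+0.000,+0.000) ωy=+0.00 pitch=+0.0°
  b2     pos=(-0.109,+0.050) vel=(+0.000,+0.000) ωy=+0.00 pitch=-90.0°

Key-timestep trajectory:
   step    t(s)  b1.x    b1.z    b1.vx   b1.vz   b2.x    b2.z    b2.vx   b2.vz 
     22  0.1158   +0.000  +0.028  +0.000  +0.000   -0.083  +0.054  -0.424  -0.196
     45  0.2368   +0.000  +0.028  +0.000  +0.000   -0.121  +0.055  +0.030  -0.008
     68  0.3579   +0.000  +0.028  +0.000  +0.000   -0.108  +0.051  -0.193  -0.096


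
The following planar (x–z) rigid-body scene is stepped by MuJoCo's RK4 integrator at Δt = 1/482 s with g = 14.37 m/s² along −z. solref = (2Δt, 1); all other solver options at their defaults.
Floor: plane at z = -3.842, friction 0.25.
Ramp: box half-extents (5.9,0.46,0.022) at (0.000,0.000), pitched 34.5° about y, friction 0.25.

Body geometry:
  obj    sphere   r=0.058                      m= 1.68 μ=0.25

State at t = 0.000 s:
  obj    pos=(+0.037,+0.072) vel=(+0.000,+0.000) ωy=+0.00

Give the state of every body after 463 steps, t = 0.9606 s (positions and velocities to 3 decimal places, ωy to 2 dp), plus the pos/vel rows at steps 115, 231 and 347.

State at t = 0.9606 s:
  obj    pos=(+2.248,-1.448) vel=(+4.603,-3.163) ωy=+96.27

Key-timestep trajectory:
   step    t(s)  obj.x    obj.z    obj.vx   obj.vz 
    115  0.2386   +0.173  -0.022  +1.143  -0.786
    231  0.4793   +0.587  -0.307  +2.296  -1.578
    347  0.7199   +1.279  -0.782  +3.450  -2.371


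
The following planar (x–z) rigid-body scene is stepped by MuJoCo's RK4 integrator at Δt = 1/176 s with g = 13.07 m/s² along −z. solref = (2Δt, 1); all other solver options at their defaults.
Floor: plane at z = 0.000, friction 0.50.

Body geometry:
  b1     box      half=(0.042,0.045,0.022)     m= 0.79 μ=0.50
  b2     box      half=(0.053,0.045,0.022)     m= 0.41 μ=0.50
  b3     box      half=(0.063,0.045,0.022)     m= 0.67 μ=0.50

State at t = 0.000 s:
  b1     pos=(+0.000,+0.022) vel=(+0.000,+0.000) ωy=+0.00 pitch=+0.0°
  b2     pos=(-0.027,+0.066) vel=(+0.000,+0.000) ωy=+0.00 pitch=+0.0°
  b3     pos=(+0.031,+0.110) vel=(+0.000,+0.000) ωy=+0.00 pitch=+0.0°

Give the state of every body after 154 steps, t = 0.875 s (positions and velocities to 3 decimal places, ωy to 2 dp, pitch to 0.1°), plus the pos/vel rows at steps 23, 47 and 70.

State at t = 0.875 s:
  b1     pos=(-0.001,+0.022) vel=(+0.000,+0.000) ωy=+0.00 pitch=+0.0°
  b2     pos=(-0.028,+0.066) vel=(+0.000,+0.000) ωy=+0.00 pitch=+0.0°
  b3     pos=(+0.164,+0.022) vel=(+0.000,+0.000) ωy=+0.00 pitch=+180.0°

Key-timestep trajectory:
   step    t(s)  b1.x    b1.z    b1.vx   b1.vz   b2.x    b2.z    b2.vx   b2.vz   b3.x    b3.z    b3.vx   b3.vz 
     23  0.1307   +0.000  +0.022  +0.000  +0.000   -0.027  +0.066  -0.001  +0.000   +0.038  +0.107  +0.122  -0.072
     47  0.2670   -0.001  +0.022  -0.002  +0.006   -0.028  +0.066  -0.003  +0.011   +0.075  +0.062  +0.494  +0.195
     70  0.3977   -0.001  +0.022  +0.000  +0.000   -0.028  +0.066  +0.000  +0.000   +0.141  +0.048  +0.577  -0.503


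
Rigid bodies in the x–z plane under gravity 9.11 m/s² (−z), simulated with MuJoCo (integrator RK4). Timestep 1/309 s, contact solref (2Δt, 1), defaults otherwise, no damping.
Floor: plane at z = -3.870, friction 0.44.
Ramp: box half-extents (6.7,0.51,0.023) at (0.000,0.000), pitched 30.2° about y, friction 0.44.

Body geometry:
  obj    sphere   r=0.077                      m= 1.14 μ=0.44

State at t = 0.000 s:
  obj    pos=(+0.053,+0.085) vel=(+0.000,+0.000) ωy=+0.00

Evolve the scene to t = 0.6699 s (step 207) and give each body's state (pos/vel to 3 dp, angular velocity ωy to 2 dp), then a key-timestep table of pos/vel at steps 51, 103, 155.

State at t = 0.6699 s:
  obj    pos=(+0.688,-0.285) vel=(+1.895,-1.103) ωy=+28.47

Key-timestep trajectory:
   step    t(s)  obj.x    obj.z    obj.vx   obj.vz 
     51  0.1650   +0.092  +0.062  +0.467  -0.272
    103  0.3333   +0.210  -0.007  +0.943  -0.549
    155  0.5016   +0.409  -0.122  +1.419  -0.826


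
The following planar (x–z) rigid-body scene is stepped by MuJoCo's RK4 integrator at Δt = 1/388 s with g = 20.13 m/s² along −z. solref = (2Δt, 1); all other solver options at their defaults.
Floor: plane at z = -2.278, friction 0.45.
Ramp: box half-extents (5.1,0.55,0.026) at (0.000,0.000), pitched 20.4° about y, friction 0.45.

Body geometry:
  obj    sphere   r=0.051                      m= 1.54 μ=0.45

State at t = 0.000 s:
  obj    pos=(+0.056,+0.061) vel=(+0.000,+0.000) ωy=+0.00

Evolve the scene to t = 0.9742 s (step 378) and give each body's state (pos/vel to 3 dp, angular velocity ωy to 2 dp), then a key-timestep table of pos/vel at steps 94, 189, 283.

State at t = 0.9742 s:
  obj    pos=(+2.285,-0.768) vel=(+4.577,-1.702) ωy=+95.73

Key-timestep trajectory:
   step    t(s)  obj.x    obj.z    obj.vx   obj.vz 
     94  0.2423   +0.194  +0.010  +1.138  -0.423
    189  0.4871   +0.613  -0.146  +2.288  -0.851
    283  0.7294   +1.306  -0.403  +3.426  -1.274


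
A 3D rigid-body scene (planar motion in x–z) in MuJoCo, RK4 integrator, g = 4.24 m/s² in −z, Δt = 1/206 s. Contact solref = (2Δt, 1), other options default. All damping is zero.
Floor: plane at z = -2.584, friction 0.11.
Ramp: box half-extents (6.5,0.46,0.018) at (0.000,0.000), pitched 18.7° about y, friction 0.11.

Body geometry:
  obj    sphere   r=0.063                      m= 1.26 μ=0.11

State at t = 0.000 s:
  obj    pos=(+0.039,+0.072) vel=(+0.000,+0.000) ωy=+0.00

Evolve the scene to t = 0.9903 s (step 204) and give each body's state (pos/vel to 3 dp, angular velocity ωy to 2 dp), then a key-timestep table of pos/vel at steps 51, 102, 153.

State at t = 0.9903 s:
  obj    pos=(+0.490,-0.080) vel=(+0.911,-0.308) ωy=+15.26

Key-timestep trajectory:
   step    t(s)  obj.x    obj.z    obj.vx   obj.vz 
     51  0.2476   +0.067  +0.063  +0.228  -0.077
    102  0.4951   +0.152  +0.034  +0.455  -0.154
    153  0.7427   +0.293  -0.014  +0.683  -0.231


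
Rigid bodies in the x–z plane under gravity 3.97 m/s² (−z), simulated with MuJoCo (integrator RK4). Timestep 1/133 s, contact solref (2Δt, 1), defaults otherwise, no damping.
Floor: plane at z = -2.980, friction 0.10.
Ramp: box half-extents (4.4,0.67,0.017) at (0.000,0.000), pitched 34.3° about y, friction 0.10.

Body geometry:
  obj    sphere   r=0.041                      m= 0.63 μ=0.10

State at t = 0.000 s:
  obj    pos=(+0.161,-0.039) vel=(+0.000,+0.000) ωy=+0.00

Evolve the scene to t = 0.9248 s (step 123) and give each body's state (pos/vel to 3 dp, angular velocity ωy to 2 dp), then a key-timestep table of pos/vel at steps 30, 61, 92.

State at t = 0.9248 s:
  obj    pos=(+0.835,-0.499) vel=(+1.461,-0.991) ωy=+18.51

Key-timestep trajectory:
   step    t(s)  obj.x    obj.z    obj.vx   obj.vz 
     30  0.2256   +0.201  -0.067  +0.359  -0.237
     61  0.4586   +0.327  -0.153  +0.725  -0.491
     92  0.6917   +0.538  -0.297  +1.094  -0.738


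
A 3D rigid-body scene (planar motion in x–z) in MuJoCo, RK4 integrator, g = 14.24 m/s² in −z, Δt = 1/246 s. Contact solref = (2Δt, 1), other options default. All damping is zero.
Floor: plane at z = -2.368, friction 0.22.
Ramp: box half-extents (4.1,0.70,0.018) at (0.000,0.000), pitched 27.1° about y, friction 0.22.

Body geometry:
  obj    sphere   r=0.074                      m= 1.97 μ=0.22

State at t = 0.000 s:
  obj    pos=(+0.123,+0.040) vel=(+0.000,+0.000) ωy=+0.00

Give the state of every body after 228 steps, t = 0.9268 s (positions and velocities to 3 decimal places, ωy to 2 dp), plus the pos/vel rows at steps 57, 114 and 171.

State at t = 0.9268 s:
  obj    pos=(+1.895,-0.866) vel=(+3.823,-1.956) ωy=+58.02

Key-timestep trajectory:
   step    t(s)  obj.x    obj.z    obj.vx   obj.vz 
     57  0.2317   +0.234  -0.016  +0.956  -0.489
    114  0.4634   +0.566  -0.186  +1.912  -0.978
    171  0.6951   +1.120  -0.470  +2.868  -1.467


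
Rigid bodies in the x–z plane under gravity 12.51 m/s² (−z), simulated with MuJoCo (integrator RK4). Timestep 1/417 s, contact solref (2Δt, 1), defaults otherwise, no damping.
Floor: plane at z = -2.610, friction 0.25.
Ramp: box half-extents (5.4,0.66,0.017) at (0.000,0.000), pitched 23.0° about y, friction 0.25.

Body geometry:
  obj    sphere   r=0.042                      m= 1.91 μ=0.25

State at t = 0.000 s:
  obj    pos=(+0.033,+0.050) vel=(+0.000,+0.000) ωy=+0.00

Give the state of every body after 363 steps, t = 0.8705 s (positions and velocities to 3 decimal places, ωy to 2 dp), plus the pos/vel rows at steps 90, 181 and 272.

State at t = 0.8705 s:
  obj    pos=(+1.251,-0.467) vel=(+2.798,-1.188) ωy=+72.36

Key-timestep trajectory:
   step    t(s)  obj.x    obj.z    obj.vx   obj.vz 
     90  0.2158   +0.108  +0.018  +0.694  -0.294
    181  0.4341   +0.336  -0.078  +1.395  -0.592
    272  0.6523   +0.717  -0.240  +2.096  -0.890


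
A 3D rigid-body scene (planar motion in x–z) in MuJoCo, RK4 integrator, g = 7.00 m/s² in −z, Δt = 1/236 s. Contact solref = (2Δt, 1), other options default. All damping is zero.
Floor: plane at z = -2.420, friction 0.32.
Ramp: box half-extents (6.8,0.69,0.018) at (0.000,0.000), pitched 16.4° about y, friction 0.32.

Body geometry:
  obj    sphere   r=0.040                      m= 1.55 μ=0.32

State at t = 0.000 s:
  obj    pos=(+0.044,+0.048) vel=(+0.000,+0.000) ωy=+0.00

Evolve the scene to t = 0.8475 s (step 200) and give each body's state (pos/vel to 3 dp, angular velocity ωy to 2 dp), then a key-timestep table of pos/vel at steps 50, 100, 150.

State at t = 0.8475 s:
  obj    pos=(+0.530,-0.096) vel=(+1.148,-0.338) ωy=+29.90

Key-timestep trajectory:
   step    t(s)  obj.x    obj.z    obj.vx   obj.vz 
     50  0.2119   +0.074  +0.039  +0.287  -0.084
    100  0.4237   +0.166  +0.012  +0.574  -0.169
    150  0.6356   +0.317  -0.033  +0.861  -0.253


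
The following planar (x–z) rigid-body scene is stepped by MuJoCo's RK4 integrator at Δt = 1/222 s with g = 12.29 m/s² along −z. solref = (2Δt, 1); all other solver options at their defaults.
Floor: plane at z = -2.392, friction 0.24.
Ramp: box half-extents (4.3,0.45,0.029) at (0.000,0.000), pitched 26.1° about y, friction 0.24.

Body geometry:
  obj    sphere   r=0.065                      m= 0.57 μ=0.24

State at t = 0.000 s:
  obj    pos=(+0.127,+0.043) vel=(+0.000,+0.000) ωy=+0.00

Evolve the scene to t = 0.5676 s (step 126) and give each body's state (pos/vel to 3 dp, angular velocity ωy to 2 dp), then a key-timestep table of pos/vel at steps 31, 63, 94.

State at t = 0.5676 s:
  obj    pos=(+0.686,-0.231) vel=(+1.969,-0.964) ωy=+33.71

Key-timestep trajectory:
   step    t(s)  obj.x    obj.z    obj.vx   obj.vz 
     31  0.1396   +0.161  +0.026  +0.484  -0.237
     63  0.2838   +0.267  -0.026  +0.984  -0.482
     94  0.4234   +0.438  -0.110  +1.469  -0.719


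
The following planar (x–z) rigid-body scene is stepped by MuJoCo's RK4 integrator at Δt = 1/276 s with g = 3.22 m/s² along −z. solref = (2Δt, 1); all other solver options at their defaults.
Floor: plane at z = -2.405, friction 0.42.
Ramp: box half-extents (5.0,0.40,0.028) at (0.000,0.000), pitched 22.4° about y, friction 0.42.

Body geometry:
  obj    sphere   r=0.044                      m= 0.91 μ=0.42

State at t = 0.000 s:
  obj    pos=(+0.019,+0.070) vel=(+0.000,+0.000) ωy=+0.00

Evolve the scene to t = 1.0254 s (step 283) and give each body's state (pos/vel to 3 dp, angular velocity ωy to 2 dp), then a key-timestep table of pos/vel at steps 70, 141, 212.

State at t = 1.0254 s:
  obj    pos=(+0.445,-0.106) vel=(+0.831,-0.342) ωy=+20.42

Key-timestep trajectory:
   step    t(s)  obj.x    obj.z    obj.vx   obj.vz 
     70  0.2536   +0.045  +0.059  +0.206  -0.085
    141  0.5109   +0.125  +0.026  +0.414  -0.171
    212  0.7681   +0.258  -0.029  +0.622  -0.257


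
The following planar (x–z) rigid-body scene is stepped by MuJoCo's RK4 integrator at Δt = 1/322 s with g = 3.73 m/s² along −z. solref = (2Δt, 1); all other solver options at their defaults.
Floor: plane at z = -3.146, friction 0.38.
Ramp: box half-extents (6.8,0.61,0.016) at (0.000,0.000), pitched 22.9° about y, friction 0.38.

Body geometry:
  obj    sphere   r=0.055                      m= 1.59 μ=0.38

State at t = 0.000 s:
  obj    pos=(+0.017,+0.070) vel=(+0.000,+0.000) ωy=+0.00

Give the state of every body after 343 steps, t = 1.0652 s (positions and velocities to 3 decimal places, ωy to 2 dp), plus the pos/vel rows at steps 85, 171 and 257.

State at t = 1.0652 s:
  obj    pos=(+0.559,-0.159) vel=(+1.017,-0.430) ωy=+20.08

Key-timestep trajectory:
   step    t(s)  obj.x    obj.z    obj.vx   obj.vz 
     85  0.2640   +0.050  +0.056  +0.252  -0.107
    171  0.5311   +0.152  +0.013  +0.507  -0.214
    257  0.7981   +0.321  -0.059  +0.762  -0.322


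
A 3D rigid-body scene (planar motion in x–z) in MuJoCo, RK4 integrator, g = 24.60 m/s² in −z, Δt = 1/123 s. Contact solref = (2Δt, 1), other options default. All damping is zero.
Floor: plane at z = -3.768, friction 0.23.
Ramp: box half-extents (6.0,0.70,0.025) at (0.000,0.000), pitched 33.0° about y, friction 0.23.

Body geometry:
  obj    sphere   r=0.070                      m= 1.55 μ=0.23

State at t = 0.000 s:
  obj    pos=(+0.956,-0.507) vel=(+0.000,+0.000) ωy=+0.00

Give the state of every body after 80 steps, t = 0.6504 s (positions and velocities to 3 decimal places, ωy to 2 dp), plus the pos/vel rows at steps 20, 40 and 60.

State at t = 0.6504 s:
  obj    pos=(+2.654,-1.610) vel=(+5.221,-3.391) ωy=+88.85

Key-timestep trajectory:
   step    t(s)  obj.x    obj.z    obj.vx   obj.vz 
     20  0.1626   +1.062  -0.577  +1.306  -0.848
     40  0.3252   +1.381  -0.783  +2.611  -1.696
     60  0.4878   +1.911  -1.128  +3.916  -2.543


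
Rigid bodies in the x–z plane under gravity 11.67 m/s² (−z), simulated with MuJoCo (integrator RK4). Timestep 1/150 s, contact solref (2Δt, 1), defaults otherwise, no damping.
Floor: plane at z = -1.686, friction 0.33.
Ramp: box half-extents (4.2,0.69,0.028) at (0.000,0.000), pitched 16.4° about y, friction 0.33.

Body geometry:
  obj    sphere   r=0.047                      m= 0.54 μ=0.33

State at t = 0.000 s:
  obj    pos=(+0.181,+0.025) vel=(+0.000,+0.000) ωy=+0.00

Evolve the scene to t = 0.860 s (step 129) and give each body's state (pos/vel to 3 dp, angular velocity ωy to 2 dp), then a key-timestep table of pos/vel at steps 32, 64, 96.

State at t = 0.860 s:
  obj    pos=(+1.016,-0.221) vel=(+1.942,-0.571) ωy=+43.05

Key-timestep trajectory:
   step    t(s)  obj.x    obj.z    obj.vx   obj.vz 
     32  0.2133   +0.232  +0.010  +0.482  -0.142
     64  0.4267   +0.387  -0.036  +0.963  -0.284
     96  0.6400   +0.643  -0.111  +1.445  -0.425
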